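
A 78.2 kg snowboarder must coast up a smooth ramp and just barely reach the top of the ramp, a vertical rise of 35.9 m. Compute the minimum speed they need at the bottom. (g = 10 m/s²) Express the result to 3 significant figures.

At the top they are momentarily at rest, so all KE converts to PE: ½mv² = mgh
v = √(2gh) = √(2 × 10 × 35.9) = 26.80 m/s

v = 26.8 m/s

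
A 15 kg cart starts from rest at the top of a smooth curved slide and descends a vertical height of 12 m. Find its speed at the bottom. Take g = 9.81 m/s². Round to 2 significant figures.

Mechanical energy is conserved (no friction): mgh = ½mv²
v = √(2gh) = √(2 × 9.81 × 12) = √235.44 = 15.34 m/s

v = 15 m/s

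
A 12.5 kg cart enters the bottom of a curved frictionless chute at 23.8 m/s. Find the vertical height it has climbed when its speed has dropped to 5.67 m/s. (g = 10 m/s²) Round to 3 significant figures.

Energy balance between the two points: ½mv₁² = ½mv₂² + mgh
h = (v₁² − v₂²)/(2g) = (23.8² − 5.67²)/(2 × 10) = 26.71 m

h = 26.7 m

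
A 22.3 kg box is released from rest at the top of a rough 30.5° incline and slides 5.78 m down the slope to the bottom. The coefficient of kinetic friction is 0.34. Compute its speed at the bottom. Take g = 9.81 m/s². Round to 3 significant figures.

Taking the bottom as reference, mgh = ½mv² + μ_k N L with h = L sinθ, N = mg cosθ:
mgh = mgL sinθ = (22.3)(9.81)(5.78)sin30.5° = 641.76 J
W_f = μ_k mg cosθ · L = (0.34)(22.3)(9.81)cos30.5°·5.78 = 370.4 J
½mv² = 641.76 − 370.4 = 271.33 J
v = √(2 × 271.33/22.3) = 4.933 m/s

v = 4.93 m/s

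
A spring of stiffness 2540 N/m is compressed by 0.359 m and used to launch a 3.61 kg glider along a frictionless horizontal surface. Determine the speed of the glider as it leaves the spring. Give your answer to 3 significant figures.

v = 9.52 m/s

Conservation of energy: ½kx² = ½mv²
v = x√(k/m) = 0.359 × √(2540/3.61) = 9.523 m/s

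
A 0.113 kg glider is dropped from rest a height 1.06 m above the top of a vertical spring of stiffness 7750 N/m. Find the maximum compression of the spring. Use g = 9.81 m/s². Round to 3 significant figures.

Measuring PE from the top of the relaxed spring, at max compression the glider has dropped H + x with zero KE, so:
mg(H + x) = ½kx²
½(7750)x² − (0.113)(9.81)x − (0.113)(9.81)(1.06) = 0
3875x² − 1.109x − 1.175 = 0
x = [1.109 + √(1.229 + 18213)]/(2 × 3875) = 0.01756 m

x = 0.0176 m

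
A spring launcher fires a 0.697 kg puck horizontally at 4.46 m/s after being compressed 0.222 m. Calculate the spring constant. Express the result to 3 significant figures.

Energy stored in the spring equals the launch KE: ½kx² = ½mv²
k = mv²/x² = (0.697)(4.46)²/(0.222)² = 281.3 N/m

k = 281 N/m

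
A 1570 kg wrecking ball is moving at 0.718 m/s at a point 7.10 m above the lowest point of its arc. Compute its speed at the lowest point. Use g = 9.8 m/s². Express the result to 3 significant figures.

Equating total energy at the two states: ½mv₀² + mgh = ½mv²
v² = v₀² + 2gh = (0.718)² + 2(9.8)(7.10) = 139.68
v = √139.68 = 11.82 m/s

v = 11.8 m/s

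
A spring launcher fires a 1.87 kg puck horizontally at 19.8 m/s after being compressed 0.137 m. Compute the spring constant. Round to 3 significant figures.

k = 39100 N/m

½kx² = ½mv²
k = mv²/x² = (1.87)(19.8)²/(0.137)² = 39060 N/m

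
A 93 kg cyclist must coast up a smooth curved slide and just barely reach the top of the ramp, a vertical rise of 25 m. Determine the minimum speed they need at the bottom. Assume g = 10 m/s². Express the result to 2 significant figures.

At the top they are momentarily at rest, so all KE converts to PE: ½mv² = mgh
v = √(2gh) = √(2 × 10 × 25) = 22.36 m/s

v = 22 m/s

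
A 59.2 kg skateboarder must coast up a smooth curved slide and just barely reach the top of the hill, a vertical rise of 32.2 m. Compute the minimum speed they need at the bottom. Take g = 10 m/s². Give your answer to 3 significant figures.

v = 25.4 m/s

At the top they are momentarily at rest, so all KE converts to PE: ½mv² = mgh
v = √(2gh) = √(2 × 10 × 32.2) = 25.38 m/s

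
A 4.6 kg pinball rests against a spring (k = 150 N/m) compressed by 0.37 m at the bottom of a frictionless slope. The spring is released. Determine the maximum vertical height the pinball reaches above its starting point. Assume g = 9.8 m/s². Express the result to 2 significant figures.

All spring PE becomes gravitational PE at the highest point: ½kx² = mgh
h = kx²/(2mg) = (150)(0.37)²/(2 × 4.6 × 9.8) = 0.2278 m

h = 0.23 m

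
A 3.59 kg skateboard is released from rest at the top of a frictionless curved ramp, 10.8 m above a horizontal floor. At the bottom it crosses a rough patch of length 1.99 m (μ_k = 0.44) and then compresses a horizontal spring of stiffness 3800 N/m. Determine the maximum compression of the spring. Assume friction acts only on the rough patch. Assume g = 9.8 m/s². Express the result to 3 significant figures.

x = 0.429 m

Initial energy: E₁ = mgh = (3.59)(9.8)(10.8) = 379.97 J
Friction removes W_f = μ_k mg d = (0.44)(3.59)(9.8)(1.99) = 30.81 J
Energy reaching the spring: E = 379.97 − 30.81 = 349.16 J
At max compression ½kx² = E ⇒ x = √(2E/k) = √(2 × 349.16/3800) = 0.4287 m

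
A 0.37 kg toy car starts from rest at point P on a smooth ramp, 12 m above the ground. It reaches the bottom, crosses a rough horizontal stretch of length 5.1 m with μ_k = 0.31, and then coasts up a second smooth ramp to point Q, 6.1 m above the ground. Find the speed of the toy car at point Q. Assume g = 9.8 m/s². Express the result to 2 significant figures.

v = 9.2 m/s

Energy at P: mgh₁ = (0.37)(9.8)(12) = 43.512 J
Friction loss: W_f = μ_k mg d = 5.733 J
At Q: ½mv² + mgh₂ = mgh₁ − W_f
½mv² = 43.512 − 5.733 − 22.119 = 15.661 J
v = √(2 × 15.661/0.37) = 9.201 m/s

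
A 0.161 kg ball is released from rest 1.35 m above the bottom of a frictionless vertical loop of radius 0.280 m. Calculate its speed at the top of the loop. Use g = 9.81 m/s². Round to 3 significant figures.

v = 3.94 m/s

Energy conservation: mgh = ½mv_top² + mg(2r)
v_top² = 2g(h − 2r) = 2(9.81)(1.35 − 0.5600) = 15.50
v_top = 3.937 m/s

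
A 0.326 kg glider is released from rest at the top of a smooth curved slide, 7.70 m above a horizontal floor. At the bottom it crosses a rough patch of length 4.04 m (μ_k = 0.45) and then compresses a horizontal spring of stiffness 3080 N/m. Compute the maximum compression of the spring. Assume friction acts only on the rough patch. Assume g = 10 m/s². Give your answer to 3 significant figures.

Initial energy: E₁ = mgh = (0.326)(10)(7.70) = 25.102 J
Friction removes W_f = μ_k mg d = (0.45)(0.326)(10)(4.04) = 5.927 J
Energy reaching the spring: E = 25.102 − 5.927 = 19.175 J
At max compression ½kx² = E ⇒ x = √(2E/k) = √(2 × 19.175/3080) = 0.1116 m

x = 0.112 m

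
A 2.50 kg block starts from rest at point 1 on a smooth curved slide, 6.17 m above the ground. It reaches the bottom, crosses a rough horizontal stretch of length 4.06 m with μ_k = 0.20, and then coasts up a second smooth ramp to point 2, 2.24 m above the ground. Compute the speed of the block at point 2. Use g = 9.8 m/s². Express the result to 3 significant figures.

v = 7.82 m/s

Energy at 1: mgh₁ = (2.50)(9.8)(6.17) = 151.16 J
Friction loss: W_f = μ_k mg d = 19.89 J
At 2: ½mv² + mgh₂ = mgh₁ − W_f
½mv² = 151.16 − 19.89 − 54.880 = 76.391 J
v = √(2 × 76.391/2.50) = 7.817 m/s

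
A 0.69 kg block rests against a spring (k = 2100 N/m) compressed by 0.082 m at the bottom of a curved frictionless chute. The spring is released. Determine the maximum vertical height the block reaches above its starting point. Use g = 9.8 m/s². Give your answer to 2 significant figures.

All spring PE becomes gravitational PE at the highest point: ½kx² = mgh
h = kx²/(2mg) = (2100)(0.082)²/(2 × 0.69 × 9.8) = 1.044 m

h = 1.0 m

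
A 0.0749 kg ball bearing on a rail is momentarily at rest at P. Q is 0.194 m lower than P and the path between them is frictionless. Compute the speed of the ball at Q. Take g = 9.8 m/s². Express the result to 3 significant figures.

Mechanical energy is conserved (no friction): mgh = ½mv²
v = √(2gh) = √(2 × 9.8 × 0.194) = √3.8024 = 1.950 m/s

v = 1.95 m/s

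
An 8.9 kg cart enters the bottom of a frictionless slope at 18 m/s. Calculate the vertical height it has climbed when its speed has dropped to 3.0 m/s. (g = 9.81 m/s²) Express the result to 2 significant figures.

h = 16 m

Conservation of energy: ½mv₁² = ½mv₂² + mgh
h = (v₁² − v₂²)/(2g) = (18² − 3.0²)/(2 × 9.81) = 16.06 m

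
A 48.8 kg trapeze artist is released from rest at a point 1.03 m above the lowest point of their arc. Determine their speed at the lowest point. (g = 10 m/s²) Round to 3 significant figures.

Energy conservation between the two points: mgh = ½mv²
v = √(2gh) = √(2 × 10 × 1.03) = √20.600 = 4.539 m/s

v = 4.54 m/s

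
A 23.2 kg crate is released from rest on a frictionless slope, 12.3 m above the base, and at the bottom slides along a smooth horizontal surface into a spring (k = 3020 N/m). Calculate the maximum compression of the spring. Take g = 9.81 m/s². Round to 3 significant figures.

Gravitational PE at the top equals spring PE at max compression: mgh = ½kx²
x = √(2mgh/k) = √(2 × 23.2 × 9.81 × 12.3 / 3020) = 1.362 m

x = 1.36 m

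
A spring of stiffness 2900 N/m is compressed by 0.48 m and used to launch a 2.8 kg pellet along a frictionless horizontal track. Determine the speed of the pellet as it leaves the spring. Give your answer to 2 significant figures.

Conservation of energy: ½kx² = ½mv²
v = x√(k/m) = 0.48 × √(2900/2.8) = 15.45 m/s

v = 15 m/s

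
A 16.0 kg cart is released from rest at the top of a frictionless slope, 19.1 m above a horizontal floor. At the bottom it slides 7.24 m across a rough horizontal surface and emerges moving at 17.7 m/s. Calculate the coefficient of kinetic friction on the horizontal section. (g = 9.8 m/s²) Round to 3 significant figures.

μ_k = 0.430

Applying the work–energy principle:
mgh = ½mv² + μ_k m g d
mgh = 2994.9 J; ½mv² = 2506.3 J
W_f = 2994.9 − 2506.3 = 488.6 J
μ_k = W_f/(mg·d) = 488.6/(156.8 × 7.24) = 0.4304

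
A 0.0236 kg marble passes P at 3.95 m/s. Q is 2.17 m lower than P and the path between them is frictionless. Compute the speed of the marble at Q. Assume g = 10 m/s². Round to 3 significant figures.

Energy conservation between the two points: ½mv₀² + mgh = ½mv²
The mass cancels from both sides.
v² = v₀² + 2gh = (3.95)² + 2(10)(2.17) = 59.002
v = √59.002 = 7.681 m/s

v = 7.68 m/s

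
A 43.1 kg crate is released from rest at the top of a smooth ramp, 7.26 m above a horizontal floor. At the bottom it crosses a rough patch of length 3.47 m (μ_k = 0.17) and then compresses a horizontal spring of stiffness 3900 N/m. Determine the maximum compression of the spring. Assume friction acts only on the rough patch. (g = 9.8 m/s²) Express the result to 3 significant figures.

x = 1.20 m

Initial energy: E₁ = mgh = (43.1)(9.8)(7.26) = 3066.5 J
Friction removes W_f = μ_k mg d = (0.17)(43.1)(9.8)(3.47) = 249.2 J
Energy reaching the spring: E = 3066.5 − 249.2 = 2817.3 J
At max compression ½kx² = E ⇒ x = √(2E/k) = √(2 × 2817.3/3900) = 1.202 m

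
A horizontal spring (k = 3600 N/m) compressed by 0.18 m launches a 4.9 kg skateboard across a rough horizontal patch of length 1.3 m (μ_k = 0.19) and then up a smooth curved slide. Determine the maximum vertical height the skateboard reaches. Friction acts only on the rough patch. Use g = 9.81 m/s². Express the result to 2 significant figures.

Spring energy: E₀ = ½kx² = ½(3600)(0.18)² = 58.320 J
Friction: W_f = μ_k mg d = (0.19)(4.9)(9.81)(1.3) = 11.87 J
Energy at base of ramp: E = 58.320 − 11.87 = 46.447 J
At max height all remaining energy is PE: mgh = E ⇒ h = E/(mg) = 46.447/(4.9 × 9.81) = 0.9663 m

h = 0.97 m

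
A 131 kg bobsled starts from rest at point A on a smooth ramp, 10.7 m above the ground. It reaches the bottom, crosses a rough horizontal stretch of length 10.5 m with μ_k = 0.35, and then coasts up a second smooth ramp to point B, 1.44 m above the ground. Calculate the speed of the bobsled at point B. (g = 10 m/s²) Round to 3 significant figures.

Energy at A: mgh₁ = (131)(10)(10.7) = 14017 J
Friction loss: W_f = μ_k mg d = 4814 J
At B: ½mv² + mgh₂ = mgh₁ − W_f
½mv² = 14017 − 4814 − 1886.4 = 7316.3 J
v = √(2 × 7316.3/131) = 10.57 m/s

v = 10.6 m/s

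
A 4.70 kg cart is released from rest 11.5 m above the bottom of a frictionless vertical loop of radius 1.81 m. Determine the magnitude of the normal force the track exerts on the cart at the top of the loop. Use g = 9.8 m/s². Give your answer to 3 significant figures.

Energy from release to top (height 2r): mgh = ½mv_top² + mg(2r)
v_top² = 2g(h − 2r) = 2(9.8)(11.5 − 3.620) = 154.45 m²/s²
At the top, both N and weight point toward the centre: N + mg = mv_top²/r
N = m(v_top²/r − g) = 4.70(154.45/1.81 − 9.8) = 355.0 N

N = 355 N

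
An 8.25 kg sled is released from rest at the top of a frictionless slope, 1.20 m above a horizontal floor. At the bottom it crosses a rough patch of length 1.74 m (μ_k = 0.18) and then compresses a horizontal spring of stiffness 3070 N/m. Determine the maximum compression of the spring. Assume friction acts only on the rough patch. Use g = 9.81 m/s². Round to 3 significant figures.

x = 0.216 m

Initial energy: E₁ = mgh = (8.25)(9.81)(1.20) = 97.119 J
Friction removes W_f = μ_k mg d = (0.18)(8.25)(9.81)(1.74) = 25.35 J
Energy reaching the spring: E = 97.119 − 25.35 = 71.771 J
At max compression ½kx² = E ⇒ x = √(2E/k) = √(2 × 71.771/3070) = 0.2162 m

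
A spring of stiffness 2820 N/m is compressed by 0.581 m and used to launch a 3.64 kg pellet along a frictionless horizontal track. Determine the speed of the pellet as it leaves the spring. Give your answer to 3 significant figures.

Conservation of energy: ½kx² = ½mv²
v = x√(k/m) = 0.581 × √(2820/3.64) = 16.17 m/s

v = 16.2 m/s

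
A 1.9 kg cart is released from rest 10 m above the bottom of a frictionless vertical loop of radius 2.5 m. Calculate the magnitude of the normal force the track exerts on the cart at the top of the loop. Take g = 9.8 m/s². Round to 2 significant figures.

N = 56 N

Energy from release to top (height 2r): mgh = ½mv_top² + mg(2r)
v_top² = 2g(h − 2r) = 2(9.8)(10 − 5.000) = 98.000 m²/s²
At the top, both N and weight point toward the centre: N + mg = mv_top²/r
N = m(v_top²/r − g) = 1.9(98.000/2.5 − 9.8) = 55.86 N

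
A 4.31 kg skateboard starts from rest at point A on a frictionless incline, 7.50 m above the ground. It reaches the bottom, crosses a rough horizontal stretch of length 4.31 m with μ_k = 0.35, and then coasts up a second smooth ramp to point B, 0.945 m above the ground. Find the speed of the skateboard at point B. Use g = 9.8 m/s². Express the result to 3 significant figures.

v = 9.95 m/s

Energy at A: mgh₁ = (4.31)(9.8)(7.50) = 316.78 J
Friction loss: W_f = μ_k mg d = 63.72 J
At B: ½mv² + mgh₂ = mgh₁ − W_f
½mv² = 316.78 − 63.72 − 39.915 = 213.15 J
v = √(2 × 213.15/4.31) = 9.945 m/s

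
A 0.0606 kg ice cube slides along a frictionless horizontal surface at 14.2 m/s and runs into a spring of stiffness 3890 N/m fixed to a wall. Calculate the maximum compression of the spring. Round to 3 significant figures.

x = 0.0560 m

All KE is stored as spring PE at maximum compression: ½mv² = ½kx²
x = v√(m/k) = 14.2 × √(0.0606/3890) = 0.05605 m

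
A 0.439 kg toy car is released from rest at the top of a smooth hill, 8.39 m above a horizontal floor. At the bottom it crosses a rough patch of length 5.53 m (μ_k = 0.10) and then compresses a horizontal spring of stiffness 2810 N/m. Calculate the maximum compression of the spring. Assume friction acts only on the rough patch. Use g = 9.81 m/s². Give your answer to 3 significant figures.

Initial energy: E₁ = mgh = (0.439)(9.81)(8.39) = 36.132 J
Friction removes W_f = μ_k mg d = (0.10)(0.439)(9.81)(5.53) = 2.382 J
Energy reaching the spring: E = 36.132 − 2.382 = 33.751 J
At max compression ½kx² = E ⇒ x = √(2E/k) = √(2 × 33.751/2810) = 0.1550 m

x = 0.155 m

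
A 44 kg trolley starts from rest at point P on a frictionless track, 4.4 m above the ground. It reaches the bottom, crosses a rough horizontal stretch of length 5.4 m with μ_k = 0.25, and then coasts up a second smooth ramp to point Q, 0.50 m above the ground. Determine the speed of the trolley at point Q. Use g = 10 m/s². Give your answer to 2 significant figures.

Energy at P: mgh₁ = (44)(10)(4.4) = 1936.0 J
Friction loss: W_f = μ_k mg d = 594.0 J
At Q: ½mv² + mgh₂ = mgh₁ − W_f
½mv² = 1936.0 − 594.0 − 220.00 = 1122.0 J
v = √(2 × 1122.0/44) = 7.141 m/s

v = 7.1 m/s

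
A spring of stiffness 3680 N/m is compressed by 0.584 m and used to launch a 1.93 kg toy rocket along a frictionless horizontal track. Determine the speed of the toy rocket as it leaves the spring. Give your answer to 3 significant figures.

The toy rocket leaves the spring when the spring is at natural length, so ½kx² = ½mv²
v = x√(k/m) = 0.584 × √(3680/1.93) = 25.50 m/s

v = 25.5 m/s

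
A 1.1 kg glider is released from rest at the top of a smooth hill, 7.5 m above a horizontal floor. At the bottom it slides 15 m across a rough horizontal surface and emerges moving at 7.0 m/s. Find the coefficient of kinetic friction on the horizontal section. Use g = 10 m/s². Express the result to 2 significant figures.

μ_k = 0.34

Applying the work–energy principle:
mgh = ½mv² + μ_k m g d
mgh = 82.500 J; ½mv² = 26.950 J
W_f = 82.500 − 26.950 = 55.55 J
μ_k = W_f/(mg·d) = 55.55/(11.00 × 15) = 0.3367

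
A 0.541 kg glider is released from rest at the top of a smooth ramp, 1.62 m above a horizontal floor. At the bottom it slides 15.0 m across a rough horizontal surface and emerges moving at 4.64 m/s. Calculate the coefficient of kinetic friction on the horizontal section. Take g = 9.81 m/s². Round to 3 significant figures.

μ_k = 0.0348

Energy bookkeeping (friction removes W_f = μ_k N d):
mgh = ½mv² + μ_k m g d
mgh = 8.5977 J; ½mv² = 5.8238 J
W_f = 8.5977 − 5.8238 = 2.774 J
μ_k = W_f/(mg·d) = 2.774/(5.307 × 15.0) = 0.03484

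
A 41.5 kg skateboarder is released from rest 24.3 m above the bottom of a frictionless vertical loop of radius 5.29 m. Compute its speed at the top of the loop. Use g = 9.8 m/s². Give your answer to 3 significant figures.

Energy conservation: mgh = ½mv_top² + mg(2r)
v_top² = 2g(h − 2r) = 2(9.8)(24.3 − 10.58) = 268.9
v_top = 16.40 m/s

v = 16.4 m/s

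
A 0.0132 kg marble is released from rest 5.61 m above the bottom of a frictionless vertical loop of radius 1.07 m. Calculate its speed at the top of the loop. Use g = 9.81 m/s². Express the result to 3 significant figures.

Energy conservation: mgh = ½mv_top² + mg(2r)
v_top² = 2g(h − 2r) = 2(9.81)(5.61 − 2.140) = 68.08
v_top = 8.251 m/s

v = 8.25 m/s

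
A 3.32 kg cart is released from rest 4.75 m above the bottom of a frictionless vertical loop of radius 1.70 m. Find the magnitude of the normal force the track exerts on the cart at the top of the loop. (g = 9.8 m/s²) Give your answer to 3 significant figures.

N = 19.1 N

Energy from release to top (height 2r): mgh = ½mv_top² + mg(2r)
v_top² = 2g(h − 2r) = 2(9.8)(4.75 − 3.400) = 26.460 m²/s²
At the top, both N and weight point toward the centre: N + mg = mv_top²/r
N = m(v_top²/r − g) = 3.32(26.460/1.70 − 9.8) = 19.14 N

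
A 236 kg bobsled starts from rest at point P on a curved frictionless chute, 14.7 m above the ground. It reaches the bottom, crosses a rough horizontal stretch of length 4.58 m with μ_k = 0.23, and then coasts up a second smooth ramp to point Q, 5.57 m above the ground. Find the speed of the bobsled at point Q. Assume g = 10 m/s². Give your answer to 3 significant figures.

Energy at P: mgh₁ = (236)(10)(14.7) = 34692 J
Friction loss: W_f = μ_k mg d = 2486 J
At Q: ½mv² + mgh₂ = mgh₁ − W_f
½mv² = 34692 − 2486 − 13145 = 19061 J
v = √(2 × 19061/236) = 12.71 m/s

v = 12.7 m/s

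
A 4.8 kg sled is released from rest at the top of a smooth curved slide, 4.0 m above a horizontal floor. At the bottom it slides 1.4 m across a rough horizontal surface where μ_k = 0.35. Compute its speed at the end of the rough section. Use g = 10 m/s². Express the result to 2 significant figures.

v = 8.4 m/s

Energy at the top = energy at the end + work done against friction:
mgh = ½mv² + μ_k m g d
W_f = μ_k mg d = (0.35)(4.8)(10)(1.4) = 23.52 J
½mv² = mgh − W_f = 192.00 − 23.52 = 168.48 J
v = √(2 × 168.48/4.8) = 8.379 m/s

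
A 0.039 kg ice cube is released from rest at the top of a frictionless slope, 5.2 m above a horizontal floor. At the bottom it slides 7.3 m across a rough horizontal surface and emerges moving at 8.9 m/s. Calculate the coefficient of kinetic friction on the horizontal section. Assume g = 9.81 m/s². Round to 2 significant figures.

Applying the work–energy principle:
mgh = ½mv² + μ_k m g d
mgh = 1.9895 J; ½mv² = 1.5446 J
W_f = 1.9895 − 1.5446 = 0.4449 J
μ_k = W_f/(mg·d) = 0.4449/(0.3826 × 7.3) = 0.1593

μ_k = 0.16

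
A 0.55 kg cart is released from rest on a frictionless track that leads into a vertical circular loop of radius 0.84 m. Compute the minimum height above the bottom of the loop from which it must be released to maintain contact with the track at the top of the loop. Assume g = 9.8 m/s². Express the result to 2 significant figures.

h = 2.1 m

At the top, for minimum speed gravity alone supplies the centripetal force: mg = mv_top²/r ⇒ v_top² = gr = 8.232 m²/s²
Energy conservation from release height h to the top (height 2r): mgh = ½mv_top² + mg(2r)
h = v_top²/(2g) + 2r = r/2 + 2r = 5r/2 = 2.100 m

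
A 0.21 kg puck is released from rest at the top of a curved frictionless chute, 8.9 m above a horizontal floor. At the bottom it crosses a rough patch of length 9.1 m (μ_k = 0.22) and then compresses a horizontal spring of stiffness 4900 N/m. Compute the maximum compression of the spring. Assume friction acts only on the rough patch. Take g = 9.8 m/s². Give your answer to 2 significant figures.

Initial energy: E₁ = mgh = (0.21)(9.8)(8.9) = 18.316 J
Friction removes W_f = μ_k mg d = (0.22)(0.21)(9.8)(9.1) = 4.120 J
Energy reaching the spring: E = 18.316 − 4.120 = 14.196 J
At max compression ½kx² = E ⇒ x = √(2E/k) = √(2 × 14.196/4900) = 0.07612 m

x = 0.076 m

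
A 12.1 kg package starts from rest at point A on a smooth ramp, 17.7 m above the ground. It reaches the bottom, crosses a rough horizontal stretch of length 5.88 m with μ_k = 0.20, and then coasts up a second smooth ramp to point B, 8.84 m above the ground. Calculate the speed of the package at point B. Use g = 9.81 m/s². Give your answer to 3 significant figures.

Energy at A: mgh₁ = (12.1)(9.81)(17.7) = 2101.0 J
Friction loss: W_f = μ_k mg d = 139.6 J
At B: ½mv² + mgh₂ = mgh₁ − W_f
½mv² = 2101.0 − 139.6 − 1049.3 = 912.10 J
v = √(2 × 912.10/12.1) = 12.28 m/s

v = 12.3 m/s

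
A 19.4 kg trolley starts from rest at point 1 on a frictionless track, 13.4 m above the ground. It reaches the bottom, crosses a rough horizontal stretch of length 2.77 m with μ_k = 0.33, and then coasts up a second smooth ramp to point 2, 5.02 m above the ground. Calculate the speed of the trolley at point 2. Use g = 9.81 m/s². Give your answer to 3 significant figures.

Energy at 1: mgh₁ = (19.4)(9.81)(13.4) = 2550.2 J
Friction loss: W_f = μ_k mg d = 174.0 J
At 2: ½mv² + mgh₂ = mgh₁ − W_f
½mv² = 2550.2 − 174.0 − 955.38 = 1420.9 J
v = √(2 × 1420.9/19.4) = 12.10 m/s

v = 12.1 m/s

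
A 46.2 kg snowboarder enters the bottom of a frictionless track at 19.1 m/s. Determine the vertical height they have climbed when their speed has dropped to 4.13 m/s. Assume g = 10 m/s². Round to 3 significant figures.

h = 17.4 m

Energy balance between the two points: ½mv₁² = ½mv₂² + mgh
h = (v₁² − v₂²)/(2g) = (19.1² − 4.13²)/(2 × 10) = 17.39 m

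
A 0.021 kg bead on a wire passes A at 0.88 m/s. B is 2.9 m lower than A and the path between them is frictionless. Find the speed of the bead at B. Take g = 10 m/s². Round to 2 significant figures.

Energy conservation between the two points: ½mv₀² + mgh = ½mv²
v² = v₀² + 2gh = (0.88)² + 2(10)(2.9) = 58.774
v = √58.774 = 7.666 m/s

v = 7.7 m/s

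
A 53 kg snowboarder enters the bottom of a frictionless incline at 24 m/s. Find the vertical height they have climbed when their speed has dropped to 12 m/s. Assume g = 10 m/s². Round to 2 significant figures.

h = 22 m

Conservation of energy: ½mv₁² = ½mv₂² + mgh
h = (v₁² − v₂²)/(2g) = (24² − 12²)/(2 × 10) = 21.60 m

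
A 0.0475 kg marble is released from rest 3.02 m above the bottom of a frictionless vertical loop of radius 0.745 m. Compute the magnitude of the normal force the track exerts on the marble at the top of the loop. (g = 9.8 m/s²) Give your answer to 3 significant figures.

N = 1.45 N

Energy from release to top (height 2r): mgh = ½mv_top² + mg(2r)
v_top² = 2g(h − 2r) = 2(9.8)(3.02 − 1.490) = 29.988 m²/s²
At the top, both N and weight point toward the centre: N + mg = mv_top²/r
N = m(v_top²/r − g) = 0.0475(29.988/0.745 − 9.8) = 1.446 N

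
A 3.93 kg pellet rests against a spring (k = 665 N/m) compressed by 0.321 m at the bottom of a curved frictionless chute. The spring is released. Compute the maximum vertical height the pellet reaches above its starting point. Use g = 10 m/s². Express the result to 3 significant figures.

Energy conservation from release to the highest point: ½kx² = mgh
h = kx²/(2mg) = (665)(0.321)²/(2 × 3.93 × 10) = 0.8718 m

h = 0.872 m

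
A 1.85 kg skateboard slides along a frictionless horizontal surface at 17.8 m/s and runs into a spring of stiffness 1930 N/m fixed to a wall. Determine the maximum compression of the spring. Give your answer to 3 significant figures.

All KE is stored as spring PE at maximum compression: ½mv² = ½kx²
x = v√(m/k) = 17.8 × √(1.85/1930) = 0.5511 m

x = 0.551 m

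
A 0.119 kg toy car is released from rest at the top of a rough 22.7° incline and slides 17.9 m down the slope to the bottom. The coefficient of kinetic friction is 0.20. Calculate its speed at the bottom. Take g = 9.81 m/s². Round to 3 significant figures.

Energy: mgh = ½mv² + W_f, with h = L sinθ and W_f = μ_k (mg cosθ) L
mgh = mgL sinθ = (0.119)(9.81)(17.9)sin22.7° = 8.0640 J
W_f = μ_k mg cosθ · L = (0.20)(0.119)(9.81)cos22.7°·17.9 = 3.856 J
½mv² = 8.0640 − 3.856 = 4.2085 J
v = √(2 × 4.2085/0.119) = 8.410 m/s

v = 8.41 m/s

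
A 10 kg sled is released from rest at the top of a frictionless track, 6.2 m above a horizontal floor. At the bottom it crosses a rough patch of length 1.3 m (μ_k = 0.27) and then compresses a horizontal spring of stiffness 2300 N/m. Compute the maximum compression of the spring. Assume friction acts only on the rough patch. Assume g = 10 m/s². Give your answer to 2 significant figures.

x = 0.71 m

Initial energy: E₁ = mgh = (10)(10)(6.2) = 620.00 J
Friction removes W_f = μ_k mg d = (0.27)(10)(10)(1.3) = 35.10 J
Energy reaching the spring: E = 620.00 − 35.10 = 584.90 J
At max compression ½kx² = E ⇒ x = √(2E/k) = √(2 × 584.90/2300) = 0.7132 m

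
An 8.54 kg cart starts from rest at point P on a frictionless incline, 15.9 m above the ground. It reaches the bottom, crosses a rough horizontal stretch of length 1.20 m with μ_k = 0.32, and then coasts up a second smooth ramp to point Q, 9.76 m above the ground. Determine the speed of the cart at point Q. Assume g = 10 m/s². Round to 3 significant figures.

Energy at P: mgh₁ = (8.54)(10)(15.9) = 1357.9 J
Friction loss: W_f = μ_k mg d = 32.79 J
At Q: ½mv² + mgh₂ = mgh₁ − W_f
½mv² = 1357.9 − 32.79 − 833.50 = 491.56 J
v = √(2 × 491.56/8.54) = 10.73 m/s

v = 10.7 m/s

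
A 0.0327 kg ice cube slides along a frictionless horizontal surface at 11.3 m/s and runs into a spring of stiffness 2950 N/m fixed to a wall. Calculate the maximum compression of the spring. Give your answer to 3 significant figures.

All KE is stored as spring PE at maximum compression: ½mv² = ½kx²
x = v√(m/k) = 11.3 × √(0.0327/2950) = 0.03762 m

x = 0.0376 m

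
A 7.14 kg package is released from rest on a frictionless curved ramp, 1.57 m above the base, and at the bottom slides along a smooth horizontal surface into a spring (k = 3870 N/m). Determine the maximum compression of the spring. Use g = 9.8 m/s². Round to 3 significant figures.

At max compression the package is momentarily at rest: mgh = ½kx²
x = √(2mgh/k) = √(2 × 7.14 × 9.8 × 1.57 / 3870) = 0.2383 m

x = 0.238 m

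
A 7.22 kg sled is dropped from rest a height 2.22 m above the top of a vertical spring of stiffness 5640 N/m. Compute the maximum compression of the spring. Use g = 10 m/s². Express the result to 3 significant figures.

Take the reference level at the top of the uncompressed spring. At max compression the sled has fallen H + x and is momentarily at rest:
mg(H + x) = ½kx²
½(5640)x² − (7.22)(10)x − (7.22)(10)(2.22) = 0
2820x² − 72.20x − 160.3 = 0
x = [72.20 + √(5213 + 1.8080e+06)]/(2 × 2820) = 0.2516 m

x = 0.252 m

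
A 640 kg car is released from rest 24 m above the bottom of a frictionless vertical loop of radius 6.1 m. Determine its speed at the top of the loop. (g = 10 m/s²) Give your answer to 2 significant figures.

Energy conservation: mgh = ½mv_top² + mg(2r)
v_top² = 2g(h − 2r) = 2(10)(24 − 12.20) = 236.0
v_top = 15.36 m/s

v = 15 m/s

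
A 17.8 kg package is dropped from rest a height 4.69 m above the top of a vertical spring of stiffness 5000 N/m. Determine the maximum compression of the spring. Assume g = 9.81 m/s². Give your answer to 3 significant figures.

x = 0.608 m

Take the reference level at the top of the uncompressed spring. At max compression the package has fallen H + x and is momentarily at rest:
mg(H + x) = ½kx²
½(5000)x² − (17.8)(9.81)x − (17.8)(9.81)(4.69) = 0
2500x² − 174.6x − 819.0 = 0
x = [174.6 + √(30491 + 8.1896e+06)]/(2 × 2500) = 0.6083 m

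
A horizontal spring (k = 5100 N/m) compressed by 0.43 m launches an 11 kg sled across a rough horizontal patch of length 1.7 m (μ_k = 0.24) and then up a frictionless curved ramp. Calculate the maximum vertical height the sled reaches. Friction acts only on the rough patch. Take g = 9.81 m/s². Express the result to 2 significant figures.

h = 4.0 m

Spring energy: E₀ = ½kx² = ½(5100)(0.43)² = 471.50 J
Friction: W_f = μ_k mg d = (0.24)(11)(9.81)(1.7) = 44.03 J
Energy at base of ramp: E = 471.50 − 44.03 = 427.47 J
At max height all remaining energy is PE: mgh = E ⇒ h = E/(mg) = 427.47/(11 × 9.81) = 3.961 m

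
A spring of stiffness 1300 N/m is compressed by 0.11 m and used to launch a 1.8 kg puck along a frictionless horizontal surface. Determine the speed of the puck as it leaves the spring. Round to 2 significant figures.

Conservation of energy: ½kx² = ½mv²
v = x√(k/m) = 0.11 × √(1300/1.8) = 2.956 m/s

v = 3.0 m/s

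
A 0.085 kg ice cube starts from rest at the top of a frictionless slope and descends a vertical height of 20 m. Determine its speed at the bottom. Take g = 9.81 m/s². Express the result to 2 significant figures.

v = 20 m/s

By conservation of mechanical energy, mgh = ½mv²
The mass cancels from both sides.
v = √(2gh) = √(2 × 9.81 × 20) = √392.40 = 19.81 m/s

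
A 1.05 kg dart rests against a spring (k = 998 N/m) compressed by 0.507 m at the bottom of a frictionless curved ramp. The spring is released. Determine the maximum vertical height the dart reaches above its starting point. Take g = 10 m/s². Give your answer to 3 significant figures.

h = 12.2 m

Energy conservation from release to the highest point: ½kx² = mgh
h = kx²/(2mg) = (998)(0.507)²/(2 × 1.05 × 10) = 12.22 m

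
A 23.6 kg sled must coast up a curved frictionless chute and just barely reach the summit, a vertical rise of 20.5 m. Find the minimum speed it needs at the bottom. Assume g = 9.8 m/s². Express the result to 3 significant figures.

v = 20.0 m/s

At the top it is momentarily at rest, so all KE converts to PE: ½mv² = mgh
v = √(2gh) = √(2 × 9.8 × 20.5) = 20.04 m/s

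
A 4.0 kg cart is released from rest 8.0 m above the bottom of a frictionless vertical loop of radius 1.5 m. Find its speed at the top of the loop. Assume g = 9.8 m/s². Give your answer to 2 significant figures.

v = 9.9 m/s

Energy conservation: mgh = ½mv_top² + mg(2r)
v_top² = 2g(h − 2r) = 2(9.8)(8.0 − 3.000) = 98.00
v_top = 9.899 m/s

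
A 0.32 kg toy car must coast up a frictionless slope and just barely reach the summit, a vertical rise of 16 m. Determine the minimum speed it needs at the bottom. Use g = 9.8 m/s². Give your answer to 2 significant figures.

v = 18 m/s

At the top it is momentarily at rest, so all KE converts to PE: ½mv² = mgh
v = √(2gh) = √(2 × 9.8 × 16) = 17.71 m/s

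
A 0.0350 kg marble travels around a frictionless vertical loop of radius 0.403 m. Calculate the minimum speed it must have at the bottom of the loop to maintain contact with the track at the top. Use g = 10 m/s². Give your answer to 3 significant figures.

v = 4.49 m/s

At the top: mg = mv_top²/r ⇒ v_top² = gr = 4.030 m²/s²
Energy from bottom to top (height 2r): ½mv_bot² = ½mv_top² + mg(2r)
v_bot² = gr + 4gr = 5gr = 20.15
v_bot = √(5gr) = 4.489 m/s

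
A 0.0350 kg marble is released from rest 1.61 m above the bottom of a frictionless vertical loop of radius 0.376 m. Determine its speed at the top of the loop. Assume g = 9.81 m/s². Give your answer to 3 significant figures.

v = 4.10 m/s

Energy conservation: mgh = ½mv_top² + mg(2r)
v_top² = 2g(h − 2r) = 2(9.81)(1.61 − 0.7520) = 16.83
v_top = 4.103 m/s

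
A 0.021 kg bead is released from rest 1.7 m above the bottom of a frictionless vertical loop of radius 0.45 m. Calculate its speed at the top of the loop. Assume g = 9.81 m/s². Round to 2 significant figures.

Energy conservation: mgh = ½mv_top² + mg(2r)
v_top² = 2g(h − 2r) = 2(9.81)(1.7 − 0.9000) = 15.70
v_top = 3.962 m/s

v = 4.0 m/s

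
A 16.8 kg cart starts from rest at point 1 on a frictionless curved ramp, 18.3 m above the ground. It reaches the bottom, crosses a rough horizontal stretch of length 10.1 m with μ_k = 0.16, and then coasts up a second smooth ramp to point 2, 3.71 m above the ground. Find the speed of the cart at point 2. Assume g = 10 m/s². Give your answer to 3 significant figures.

v = 16.1 m/s

Energy at 1: mgh₁ = (16.8)(10)(18.3) = 3074.4 J
Friction loss: W_f = μ_k mg d = 271.5 J
At 2: ½mv² + mgh₂ = mgh₁ − W_f
½mv² = 3074.4 − 271.5 − 623.28 = 2179.6 J
v = √(2 × 2179.6/16.8) = 16.11 m/s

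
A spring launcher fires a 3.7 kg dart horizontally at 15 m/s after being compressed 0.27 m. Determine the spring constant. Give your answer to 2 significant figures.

Spring PE at full compression equals KE at release: ½kx² = ½mv²
k = mv²/x² = (3.7)(15)²/(0.27)² = 11420 N/m

k = 11000 N/m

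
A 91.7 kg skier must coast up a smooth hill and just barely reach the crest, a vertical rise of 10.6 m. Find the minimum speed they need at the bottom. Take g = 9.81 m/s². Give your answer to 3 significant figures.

v = 14.4 m/s

At the top they are momentarily at rest, so all KE converts to PE: ½mv² = mgh
v = √(2gh) = √(2 × 9.81 × 10.6) = 14.42 m/s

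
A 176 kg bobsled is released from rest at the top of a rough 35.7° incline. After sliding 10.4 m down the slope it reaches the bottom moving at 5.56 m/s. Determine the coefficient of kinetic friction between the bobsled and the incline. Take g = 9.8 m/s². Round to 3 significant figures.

μ_k = 0.532

mgh = ½mv² + μ_k (mg cosθ) L, with h = L sinθ
mgL sinθ = 10468 J; ½mv² = 2720.4 J
W_f = 10468 − 2720.4 = 7747 J
μ_k = W_f/(mg cosθ · L) = 7747/(1401 × 10.4) = 0.5318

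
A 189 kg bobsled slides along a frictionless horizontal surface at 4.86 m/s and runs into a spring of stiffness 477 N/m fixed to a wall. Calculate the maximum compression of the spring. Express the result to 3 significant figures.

x = 3.06 m

Conservation of energy between contact and max compression: ½mv² = ½kx²
x = v√(m/k) = 4.86 × √(189/477) = 3.059 m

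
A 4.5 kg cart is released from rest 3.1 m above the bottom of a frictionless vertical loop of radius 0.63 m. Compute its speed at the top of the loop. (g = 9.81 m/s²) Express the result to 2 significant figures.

Energy conservation: mgh = ½mv_top² + mg(2r)
v_top² = 2g(h − 2r) = 2(9.81)(3.1 − 1.260) = 36.10
v_top = 6.008 m/s

v = 6.0 m/s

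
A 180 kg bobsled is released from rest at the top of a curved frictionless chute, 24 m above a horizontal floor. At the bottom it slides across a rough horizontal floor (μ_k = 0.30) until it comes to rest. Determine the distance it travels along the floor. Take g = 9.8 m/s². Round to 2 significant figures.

d = 80 m

Applying the work–energy principle:
At rest all PE has been dissipated by friction: mgh = μ_k m g d
d = h/μ_k = 24/0.30 = 80.00 m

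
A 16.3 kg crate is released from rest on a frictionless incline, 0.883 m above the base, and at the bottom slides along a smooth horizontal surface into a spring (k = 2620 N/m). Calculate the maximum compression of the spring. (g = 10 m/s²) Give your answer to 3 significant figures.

Energy conservation (no friction) from release to max compression: mgh = ½kx²
x = √(2mgh/k) = √(2 × 16.3 × 10 × 0.883 / 2620) = 0.3315 m

x = 0.331 m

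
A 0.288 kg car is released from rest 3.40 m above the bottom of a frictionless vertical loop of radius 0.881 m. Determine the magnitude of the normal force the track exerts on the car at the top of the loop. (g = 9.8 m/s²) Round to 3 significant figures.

Energy from release to top (height 2r): mgh = ½mv_top² + mg(2r)
v_top² = 2g(h − 2r) = 2(9.8)(3.40 − 1.762) = 32.105 m²/s²
At the top, both N and weight point toward the centre: N + mg = mv_top²/r
N = m(v_top²/r − g) = 0.288(32.105/0.881 − 9.8) = 7.673 N

N = 7.67 N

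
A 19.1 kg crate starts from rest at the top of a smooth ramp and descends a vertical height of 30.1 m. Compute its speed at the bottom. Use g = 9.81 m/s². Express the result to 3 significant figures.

Mechanical energy is conserved (no friction): mgh = ½mv²
The mass cancels from both sides.
v = √(2gh) = √(2 × 9.81 × 30.1) = √590.56 = 24.30 m/s

v = 24.3 m/s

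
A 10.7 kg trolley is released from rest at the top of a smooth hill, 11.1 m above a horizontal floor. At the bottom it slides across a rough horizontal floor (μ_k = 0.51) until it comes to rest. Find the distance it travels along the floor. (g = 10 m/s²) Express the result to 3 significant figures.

Applying the work–energy principle:
At rest all PE has been dissipated by friction: mgh = μ_k m g d
d = h/μ_k = 11.1/0.51 = 21.76 m

d = 21.8 m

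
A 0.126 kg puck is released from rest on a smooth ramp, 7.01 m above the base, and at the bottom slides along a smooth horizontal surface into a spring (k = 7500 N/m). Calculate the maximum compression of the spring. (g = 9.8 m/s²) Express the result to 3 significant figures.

Gravitational PE at the top equals spring PE at max compression: mgh = ½kx²
x = √(2mgh/k) = √(2 × 0.126 × 9.8 × 7.01 / 7500) = 0.04804 m

x = 0.0480 m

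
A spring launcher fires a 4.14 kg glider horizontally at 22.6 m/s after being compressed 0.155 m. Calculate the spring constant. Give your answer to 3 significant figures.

k = 88000 N/m

Spring PE at full compression equals KE at release: ½kx² = ½mv²
k = mv²/x² = (4.14)(22.6)²/(0.155)² = 88014 N/m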